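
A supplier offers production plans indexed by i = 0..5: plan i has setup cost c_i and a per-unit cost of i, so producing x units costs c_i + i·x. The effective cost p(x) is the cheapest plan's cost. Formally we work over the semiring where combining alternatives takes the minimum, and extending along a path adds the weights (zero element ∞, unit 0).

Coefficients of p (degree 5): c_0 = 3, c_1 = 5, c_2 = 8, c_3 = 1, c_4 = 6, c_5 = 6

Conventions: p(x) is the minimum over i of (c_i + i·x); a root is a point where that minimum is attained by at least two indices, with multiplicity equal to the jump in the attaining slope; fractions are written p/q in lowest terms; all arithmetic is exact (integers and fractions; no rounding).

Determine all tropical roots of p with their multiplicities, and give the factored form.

hull edge (i=0, c=3) to (i=3, c=1): slope -2/3, span 3
hull edge (i=3, c=1) to (i=5, c=6): slope 5/2, span 2
Factored form: p(x) = 6 ⊗ (x ⊕ (-5/2)) ⊗ (x ⊕ (-5/2)) ⊗ (x ⊕ 2/3) ⊗ (x ⊕ 2/3) ⊗ (x ⊕ 2/3)
Answer: roots = -5/2 (mult 2), 2/3 (mult 3)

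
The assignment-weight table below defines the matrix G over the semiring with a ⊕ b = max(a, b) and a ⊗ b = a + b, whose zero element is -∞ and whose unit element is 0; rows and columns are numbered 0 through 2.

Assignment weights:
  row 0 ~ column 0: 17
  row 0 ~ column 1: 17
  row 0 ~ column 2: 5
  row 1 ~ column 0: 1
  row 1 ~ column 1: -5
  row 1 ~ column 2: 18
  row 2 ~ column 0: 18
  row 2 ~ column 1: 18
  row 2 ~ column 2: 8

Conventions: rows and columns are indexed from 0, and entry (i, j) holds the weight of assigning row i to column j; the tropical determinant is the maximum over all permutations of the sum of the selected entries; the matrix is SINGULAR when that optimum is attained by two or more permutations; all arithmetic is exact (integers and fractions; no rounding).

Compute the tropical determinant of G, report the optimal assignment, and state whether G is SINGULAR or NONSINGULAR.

σ = (0, 1, 2): 17 + (-5) + 8 = 20
σ = (0, 2, 1): 17 + 18 + 18 = 53
σ = (1, 0, 2): 17 + 1 + 8 = 26
σ = (1, 2, 0): 17 + 18 + 18 = 53
σ = (2, 0, 1): 5 + 1 + 18 = 24
σ = (2, 1, 0): 5 + (-5) + 18 = 18
Optimal value attained by: σ = (0, 2, 1).
Answer: det⊕(G) = 53; verdict: SINGULAR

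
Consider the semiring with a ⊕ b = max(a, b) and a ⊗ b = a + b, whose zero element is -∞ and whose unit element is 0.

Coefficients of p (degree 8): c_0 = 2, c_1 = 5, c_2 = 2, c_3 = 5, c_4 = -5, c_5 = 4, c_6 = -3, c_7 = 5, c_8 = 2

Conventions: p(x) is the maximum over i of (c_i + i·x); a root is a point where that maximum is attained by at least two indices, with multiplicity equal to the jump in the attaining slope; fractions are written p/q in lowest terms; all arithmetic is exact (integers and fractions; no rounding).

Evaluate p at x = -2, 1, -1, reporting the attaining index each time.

p(-2) = max(2+0·(-2)=2, 5+1·(-2)=3, 2+2·(-2)=-2, 5+3·(-2)=-1, -5+4·(-2)=-13, 4+5·(-2)=-6, -3+6·(-2)=-15, 5+7·(-2)=-9, 2+8·(-2)=-14) = 3 (attained by i=1)
p(1) = max(2+0·1=2, 5+1·1=6, 2+2·1=4, 5+3·1=8, -5+4·1=-1, 4+5·1=9, -3+6·1=3, 5+7·1=12, 2+8·1=10) = 12 (attained by i=7)
p(-1) = max(2+0·(-1)=2, 5+1·(-1)=4, 2+2·(-1)=0, 5+3·(-1)=2, -5+4·(-1)=-9, 4+5·(-1)=-1, -3+6·(-1)=-9, 5+7·(-1)=-2, 2+8·(-1)=-6) = 4 (attained by i=1)
Answer: p(-2) = 3; p(1) = 12; p(-1) = 4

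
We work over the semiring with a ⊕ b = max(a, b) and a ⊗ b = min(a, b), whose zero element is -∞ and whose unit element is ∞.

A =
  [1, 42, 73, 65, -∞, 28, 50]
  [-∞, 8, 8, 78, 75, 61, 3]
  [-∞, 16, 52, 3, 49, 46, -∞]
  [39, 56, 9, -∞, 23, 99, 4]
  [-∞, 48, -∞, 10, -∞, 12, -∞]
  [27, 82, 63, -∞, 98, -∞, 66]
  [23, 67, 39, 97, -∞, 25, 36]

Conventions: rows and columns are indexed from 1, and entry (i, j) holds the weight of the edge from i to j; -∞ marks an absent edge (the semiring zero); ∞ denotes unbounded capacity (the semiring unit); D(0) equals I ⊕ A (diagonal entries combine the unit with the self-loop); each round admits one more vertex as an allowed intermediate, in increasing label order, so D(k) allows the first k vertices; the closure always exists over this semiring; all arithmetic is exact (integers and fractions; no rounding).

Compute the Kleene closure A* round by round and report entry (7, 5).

D(0):
  [∞, 42, 73, 65, -∞, 28, 50]
  [-∞, ∞, 8, 78, 75, 61, 3]
  [-∞, 16, ∞, 3, 49, 46, -∞]
  [39, 56, 9, ∞, 23, 99, 4]
  [-∞, 48, -∞, 10, ∞, 12, -∞]
  [27, 82, 63, -∞, 98, ∞, 66]
  [23, 67, 39, 97, -∞, 25, ∞]
D(1):
  [∞, 42, 73, 65, -∞, 28, 50]
  [-∞, ∞, 8, 78, 75, 61, 3]
  [-∞, 16, ∞, 3, 49, 46, -∞]
  [39, 56, 39, ∞, 23, 99, 39]
  [-∞, 48, -∞, 10, ∞, 12, -∞]
  [27, 82, 63, 27, 98, ∞, 66]
  [23, 67, 39, 97, -∞, 25, ∞]
D(2):
  [∞, 42, 73, 65, 42, 42, 50]
  [-∞, ∞, 8, 78, 75, 61, 3]
  [-∞, 16, ∞, 16, 49, 46, 3]
  [39, 56, 39, ∞, 56, 99, 39]
  [-∞, 48, 8, 48, ∞, 48, 3]
  [27, 82, 63, 78, 98, ∞, 66]
  [23, 67, 39, 97, 67, 61, ∞]
D(3):
  [∞, 42, 73, 65, 49, 46, 50]
  [-∞, ∞, 8, 78, 75, 61, 3]
  [-∞, 16, ∞, 16, 49, 46, 3]
  [39, 56, 39, ∞, 56, 99, 39]
  [-∞, 48, 8, 48, ∞, 48, 3]
  [27, 82, 63, 78, 98, ∞, 66]
  [23, 67, 39, 97, 67, 61, ∞]
D(4):
  [∞, 56, 73, 65, 56, 65, 50]
  [39, ∞, 39, 78, 75, 78, 39]
  [16, 16, ∞, 16, 49, 46, 16]
  [39, 56, 39, ∞, 56, 99, 39]
  [39, 48, 39, 48, ∞, 48, 39]
  [39, 82, 63, 78, 98, ∞, 66]
  [39, 67, 39, 97, 67, 97, ∞]
D(5):
  [∞, 56, 73, 65, 56, 65, 50]
  [39, ∞, 39, 78, 75, 78, 39]
  [39, 48, ∞, 48, 49, 48, 39]
  [39, 56, 39, ∞, 56, 99, 39]
  [39, 48, 39, 48, ∞, 48, 39]
  [39, 82, 63, 78, 98, ∞, 66]
  [39, 67, 39, 97, 67, 97, ∞]
D(6):
  [∞, 65, 73, 65, 65, 65, 65]
  [39, ∞, 63, 78, 78, 78, 66]
  [39, 48, ∞, 48, 49, 48, 48]
  [39, 82, 63, ∞, 98, 99, 66]
  [39, 48, 48, 48, ∞, 48, 48]
  [39, 82, 63, 78, 98, ∞, 66]
  [39, 82, 63, 97, 97, 97, ∞]
D(7):
  [∞, 65, 73, 65, 65, 65, 65]
  [39, ∞, 63, 78, 78, 78, 66]
  [39, 48, ∞, 48, 49, 48, 48]
  [39, 82, 63, ∞, 98, 99, 66]
  [39, 48, 48, 48, ∞, 48, 48]
  [39, 82, 63, 78, 98, ∞, 66]
  [39, 82, 63, 97, 97, 97, ∞]
Answer: A*[7][5] = 97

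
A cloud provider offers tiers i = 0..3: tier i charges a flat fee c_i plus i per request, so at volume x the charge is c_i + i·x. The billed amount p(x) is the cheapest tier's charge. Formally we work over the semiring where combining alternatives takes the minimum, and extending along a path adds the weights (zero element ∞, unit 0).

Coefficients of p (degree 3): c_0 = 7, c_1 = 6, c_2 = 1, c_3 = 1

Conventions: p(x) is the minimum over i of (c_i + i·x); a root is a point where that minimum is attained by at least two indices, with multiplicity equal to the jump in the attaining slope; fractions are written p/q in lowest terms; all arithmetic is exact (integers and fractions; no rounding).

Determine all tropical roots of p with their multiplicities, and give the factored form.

hull edge (i=0, c=7) to (i=2, c=1): slope -3, span 2
hull edge (i=2, c=1) to (i=3, c=1): slope 0, span 1
Factored form: p(x) = 1 ⊗ (x ⊕ 0) ⊗ (x ⊕ 3) ⊗ (x ⊕ 3)
Answer: roots = 0 (mult 1), 3 (mult 2)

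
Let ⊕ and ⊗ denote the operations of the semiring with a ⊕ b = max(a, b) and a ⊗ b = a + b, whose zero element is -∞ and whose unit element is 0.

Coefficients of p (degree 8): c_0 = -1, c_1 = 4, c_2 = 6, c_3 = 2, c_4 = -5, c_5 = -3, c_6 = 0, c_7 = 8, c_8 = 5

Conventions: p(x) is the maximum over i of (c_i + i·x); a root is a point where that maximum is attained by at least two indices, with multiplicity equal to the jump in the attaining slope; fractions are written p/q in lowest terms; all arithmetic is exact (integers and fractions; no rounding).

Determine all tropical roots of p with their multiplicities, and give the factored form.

hull edge (i=0, c=-1) to (i=1, c=4): slope 5, span 1
hull edge (i=1, c=4) to (i=2, c=6): slope 2, span 1
hull edge (i=2, c=6) to (i=7, c=8): slope 2/5, span 5
hull edge (i=7, c=8) to (i=8, c=5): slope -3, span 1
Factored form: p(x) = 5 ⊗ (x ⊕ (-5)) ⊗ (x ⊕ (-2)) ⊗ (x ⊕ (-2/5)) ⊗ (x ⊕ (-2/5)) ⊗ (x ⊕ (-2/5)) ⊗ (x ⊕ (-2/5)) ⊗ (x ⊕ (-2/5)) ⊗ (x ⊕ 3)
Answer: roots = -5 (mult 1), -2 (mult 1), -2/5 (mult 5), 3 (mult 1)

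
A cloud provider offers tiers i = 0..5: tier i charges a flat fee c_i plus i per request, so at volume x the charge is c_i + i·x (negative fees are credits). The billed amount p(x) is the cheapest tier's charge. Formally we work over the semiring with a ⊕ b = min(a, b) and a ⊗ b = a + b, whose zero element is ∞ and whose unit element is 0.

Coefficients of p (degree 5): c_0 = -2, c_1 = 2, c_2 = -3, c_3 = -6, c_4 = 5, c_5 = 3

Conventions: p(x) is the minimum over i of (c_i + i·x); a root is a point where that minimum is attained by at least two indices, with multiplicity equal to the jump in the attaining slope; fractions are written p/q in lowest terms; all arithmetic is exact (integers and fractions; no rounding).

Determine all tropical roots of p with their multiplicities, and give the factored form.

hull edge (i=0, c=-2) to (i=3, c=-6): slope -4/3, span 3
hull edge (i=3, c=-6) to (i=5, c=3): slope 9/2, span 2
Factored form: p(x) = 3 ⊗ (x ⊕ (-9/2)) ⊗ (x ⊕ (-9/2)) ⊗ (x ⊕ 4/3) ⊗ (x ⊕ 4/3) ⊗ (x ⊕ 4/3)
Answer: roots = -9/2 (mult 2), 4/3 (mult 3)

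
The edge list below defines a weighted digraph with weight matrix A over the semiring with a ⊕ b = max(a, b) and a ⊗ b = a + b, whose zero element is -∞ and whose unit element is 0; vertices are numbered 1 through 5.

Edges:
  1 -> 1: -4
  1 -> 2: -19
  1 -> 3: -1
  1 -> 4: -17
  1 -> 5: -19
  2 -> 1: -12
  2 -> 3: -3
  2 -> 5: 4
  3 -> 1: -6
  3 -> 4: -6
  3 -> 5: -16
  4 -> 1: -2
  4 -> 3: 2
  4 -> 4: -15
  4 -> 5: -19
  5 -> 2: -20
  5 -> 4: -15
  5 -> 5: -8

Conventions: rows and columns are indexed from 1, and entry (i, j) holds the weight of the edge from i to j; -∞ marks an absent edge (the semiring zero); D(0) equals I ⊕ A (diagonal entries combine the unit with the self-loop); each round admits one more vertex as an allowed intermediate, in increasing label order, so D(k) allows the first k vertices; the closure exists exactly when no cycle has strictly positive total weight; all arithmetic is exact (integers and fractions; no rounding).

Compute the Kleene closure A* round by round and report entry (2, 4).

D(0):
  [0, -19, -1, -17, -19]
  [-12, 0, -3, -∞, 4]
  [-6, -∞, 0, -6, -16]
  [-2, -∞, 2, 0, -19]
  [-∞, -20, -∞, -15, 0]
D(1):
  [0, -19, -1, -17, -19]
  [-12, 0, -3, -29, 4]
  [-6, -25, 0, -6, -16]
  [-2, -21, 2, 0, -19]
  [-∞, -20, -∞, -15, 0]
D(2):
  [0, -19, -1, -17, -15]
  [-12, 0, -3, -29, 4]
  [-6, -25, 0, -6, -16]
  [-2, -21, 2, 0, -17]
  [-32, -20, -23, -15, 0]
D(3):
  [0, -19, -1, -7, -15]
  [-9, 0, -3, -9, 4]
  [-6, -25, 0, -6, -16]
  [-2, -21, 2, 0, -14]
  [-29, -20, -23, -15, 0]
D(4):
  [0, -19, -1, -7, -15]
  [-9, 0, -3, -9, 4]
  [-6, -25, 0, -6, -16]
  [-2, -21, 2, 0, -14]
  [-17, -20, -13, -15, 0]
D(5):
  [0, -19, -1, -7, -15]
  [-9, 0, -3, -9, 4]
  [-6, -25, 0, -6, -16]
  [-2, -21, 2, 0, -14]
  [-17, -20, -13, -15, 0]
Answer: A*[2][4] = -9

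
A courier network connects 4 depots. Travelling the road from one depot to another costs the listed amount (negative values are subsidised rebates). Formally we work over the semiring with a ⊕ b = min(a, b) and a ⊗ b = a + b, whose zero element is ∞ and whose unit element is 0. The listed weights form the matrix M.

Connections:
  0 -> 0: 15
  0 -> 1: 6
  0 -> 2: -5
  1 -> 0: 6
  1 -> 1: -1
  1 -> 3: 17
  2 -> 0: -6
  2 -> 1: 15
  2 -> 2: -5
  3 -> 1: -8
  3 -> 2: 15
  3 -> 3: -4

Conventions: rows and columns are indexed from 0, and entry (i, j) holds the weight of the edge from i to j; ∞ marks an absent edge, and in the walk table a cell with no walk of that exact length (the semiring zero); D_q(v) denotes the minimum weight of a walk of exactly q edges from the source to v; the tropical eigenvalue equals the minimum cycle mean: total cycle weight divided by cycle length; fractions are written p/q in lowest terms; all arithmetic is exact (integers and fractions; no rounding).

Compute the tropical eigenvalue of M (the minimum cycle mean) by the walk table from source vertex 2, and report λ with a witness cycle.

q=0: [∞, ∞, 0, ∞]
q=1: [-6, 15, -5, ∞]
q=2: [-11, 0, -11, 32]
q=3: [-17, -5, -16, 17]
q=4: [-22, -11, -22, 12]
Optimal cycle mean attained by: cycle 0->2->0, total (-5) + (-6), length 2.
Answer: λ = -11/2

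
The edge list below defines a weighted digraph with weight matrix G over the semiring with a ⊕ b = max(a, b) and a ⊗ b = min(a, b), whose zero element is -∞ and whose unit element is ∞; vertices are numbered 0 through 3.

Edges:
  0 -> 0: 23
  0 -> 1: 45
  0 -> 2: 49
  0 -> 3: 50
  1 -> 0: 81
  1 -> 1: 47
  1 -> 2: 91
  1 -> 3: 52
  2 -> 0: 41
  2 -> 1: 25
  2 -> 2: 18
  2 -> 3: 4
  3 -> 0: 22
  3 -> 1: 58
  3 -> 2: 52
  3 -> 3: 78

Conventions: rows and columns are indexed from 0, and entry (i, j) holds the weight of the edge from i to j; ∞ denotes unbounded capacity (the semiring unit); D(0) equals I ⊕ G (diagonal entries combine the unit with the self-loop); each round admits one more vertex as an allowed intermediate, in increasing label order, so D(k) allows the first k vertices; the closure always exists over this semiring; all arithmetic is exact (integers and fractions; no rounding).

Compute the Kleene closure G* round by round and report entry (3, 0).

D(0):
  [∞, 45, 49, 50]
  [81, ∞, 91, 52]
  [41, 25, ∞, 4]
  [22, 58, 52, ∞]
D(1):
  [∞, 45, 49, 50]
  [81, ∞, 91, 52]
  [41, 41, ∞, 41]
  [22, 58, 52, ∞]
D(2):
  [∞, 45, 49, 50]
  [81, ∞, 91, 52]
  [41, 41, ∞, 41]
  [58, 58, 58, ∞]
D(3):
  [∞, 45, 49, 50]
  [81, ∞, 91, 52]
  [41, 41, ∞, 41]
  [58, 58, 58, ∞]
D(4):
  [∞, 50, 50, 50]
  [81, ∞, 91, 52]
  [41, 41, ∞, 41]
  [58, 58, 58, ∞]
Answer: G*[3][0] = 58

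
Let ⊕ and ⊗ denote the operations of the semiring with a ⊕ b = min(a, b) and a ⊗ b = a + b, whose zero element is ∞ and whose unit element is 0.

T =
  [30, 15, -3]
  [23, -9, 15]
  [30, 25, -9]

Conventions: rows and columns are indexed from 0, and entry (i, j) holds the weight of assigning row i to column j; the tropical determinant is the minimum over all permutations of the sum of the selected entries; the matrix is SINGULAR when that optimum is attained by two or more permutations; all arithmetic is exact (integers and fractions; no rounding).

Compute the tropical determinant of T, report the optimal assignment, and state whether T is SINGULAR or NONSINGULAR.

σ = (0, 1, 2): 30 + (-9) + (-9) = 12
σ = (0, 2, 1): 30 + 15 + 25 = 70
σ = (1, 0, 2): 15 + 23 + (-9) = 29
σ = (1, 2, 0): 15 + 15 + 30 = 60
σ = (2, 0, 1): (-3) + 23 + 25 = 45
σ = (2, 1, 0): (-3) + (-9) + 30 = 18
Optimal value attained by: σ = (0, 1, 2).
Answer: det⊕(T) = 12; verdict: NONSINGULAR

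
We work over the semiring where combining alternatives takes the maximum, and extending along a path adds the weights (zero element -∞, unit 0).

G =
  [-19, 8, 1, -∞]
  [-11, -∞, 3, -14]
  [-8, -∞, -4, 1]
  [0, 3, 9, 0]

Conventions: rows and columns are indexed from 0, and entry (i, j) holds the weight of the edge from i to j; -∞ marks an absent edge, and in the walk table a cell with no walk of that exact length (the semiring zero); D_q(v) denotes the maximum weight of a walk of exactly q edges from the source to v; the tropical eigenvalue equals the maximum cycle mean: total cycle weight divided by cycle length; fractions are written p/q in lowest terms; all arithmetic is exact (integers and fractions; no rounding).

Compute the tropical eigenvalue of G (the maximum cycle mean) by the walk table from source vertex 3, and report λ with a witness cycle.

q=0: [-∞, -∞, -∞, 0]
q=1: [0, 3, 9, 0]
q=2: [1, 8, 9, 10]
q=3: [10, 13, 19, 10]
q=4: [11, 18, 19, 20]
Optimal cycle mean attained by: cycle 2->3->2, total 1 + 9, length 2.
Answer: λ = 5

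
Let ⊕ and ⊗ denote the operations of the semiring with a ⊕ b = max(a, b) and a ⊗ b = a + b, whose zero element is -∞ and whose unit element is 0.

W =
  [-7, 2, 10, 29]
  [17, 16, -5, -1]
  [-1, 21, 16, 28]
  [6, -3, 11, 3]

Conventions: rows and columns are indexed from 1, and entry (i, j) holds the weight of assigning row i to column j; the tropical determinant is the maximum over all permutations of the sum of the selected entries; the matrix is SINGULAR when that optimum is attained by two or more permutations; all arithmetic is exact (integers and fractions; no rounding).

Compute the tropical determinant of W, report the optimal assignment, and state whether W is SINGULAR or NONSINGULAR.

σ = (1, 2, 3, 4): (-7) + 16 + 16 + 3 = 28
σ = (1, 2, 4, 3): (-7) + 16 + 28 + 11 = 48
σ = (1, 3, 2, 4): (-7) + (-5) + 21 + 3 = 12
σ = (1, 3, 4, 2): (-7) + (-5) + 28 + (-3) = 13
σ = (1, 4, 2, 3): (-7) + (-1) + 21 + 11 = 24
σ = (1, 4, 3, 2): (-7) + (-1) + 16 + (-3) = 5
σ = (2, 1, 3, 4): 2 + 17 + 16 + 3 = 38
σ = (2, 1, 4, 3): 2 + 17 + 28 + 11 = 58
σ = (2, 3, 1, 4): 2 + (-5) + (-1) + 3 = -1
σ = (2, 3, 4, 1): 2 + (-5) + 28 + 6 = 31
σ = (2, 4, 1, 3): 2 + (-1) + (-1) + 11 = 11
σ = (2, 4, 3, 1): 2 + (-1) + 16 + 6 = 23
σ = (3, 1, 2, 4): 10 + 17 + 21 + 3 = 51
σ = (3, 1, 4, 2): 10 + 17 + 28 + (-3) = 52
σ = (3, 2, 1, 4): 10 + 16 + (-1) + 3 = 28
σ = (3, 2, 4, 1): 10 + 16 + 28 + 6 = 60
σ = (3, 4, 1, 2): 10 + (-1) + (-1) + (-3) = 5
σ = (3, 4, 2, 1): 10 + (-1) + 21 + 6 = 36
σ = (4, 1, 2, 3): 29 + 17 + 21 + 11 = 78
σ = (4, 1, 3, 2): 29 + 17 + 16 + (-3) = 59
σ = (4, 2, 1, 3): 29 + 16 + (-1) + 11 = 55
σ = (4, 2, 3, 1): 29 + 16 + 16 + 6 = 67
σ = (4, 3, 1, 2): 29 + (-5) + (-1) + (-3) = 20
σ = (4, 3, 2, 1): 29 + (-5) + 21 + 6 = 51
Optimal value attained by: σ = (4, 1, 2, 3).
Answer: det⊕(W) = 78; verdict: NONSINGULAR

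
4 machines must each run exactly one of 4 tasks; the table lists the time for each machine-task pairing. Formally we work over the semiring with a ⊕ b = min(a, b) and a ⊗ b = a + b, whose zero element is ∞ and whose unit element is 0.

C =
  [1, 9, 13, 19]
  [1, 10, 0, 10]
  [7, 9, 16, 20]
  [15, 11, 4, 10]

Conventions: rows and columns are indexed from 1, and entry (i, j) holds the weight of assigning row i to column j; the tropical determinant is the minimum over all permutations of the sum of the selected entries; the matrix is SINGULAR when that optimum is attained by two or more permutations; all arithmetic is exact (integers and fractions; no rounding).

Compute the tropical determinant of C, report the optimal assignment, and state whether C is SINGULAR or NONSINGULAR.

σ = (1, 2, 3, 4): 1 + 10 + 16 + 10 = 37
σ = (1, 2, 4, 3): 1 + 10 + 20 + 4 = 35
σ = (1, 3, 2, 4): 1 + 0 + 9 + 10 = 20
σ = (1, 3, 4, 2): 1 + 0 + 20 + 11 = 32
σ = (1, 4, 2, 3): 1 + 10 + 9 + 4 = 24
σ = (1, 4, 3, 2): 1 + 10 + 16 + 11 = 38
σ = (2, 1, 3, 4): 9 + 1 + 16 + 10 = 36
σ = (2, 1, 4, 3): 9 + 1 + 20 + 4 = 34
σ = (2, 3, 1, 4): 9 + 0 + 7 + 10 = 26
σ = (2, 3, 4, 1): 9 + 0 + 20 + 15 = 44
σ = (2, 4, 1, 3): 9 + 10 + 7 + 4 = 30
σ = (2, 4, 3, 1): 9 + 10 + 16 + 15 = 50
σ = (3, 1, 2, 4): 13 + 1 + 9 + 10 = 33
σ = (3, 1, 4, 2): 13 + 1 + 20 + 11 = 45
σ = (3, 2, 1, 4): 13 + 10 + 7 + 10 = 40
σ = (3, 2, 4, 1): 13 + 10 + 20 + 15 = 58
σ = (3, 4, 1, 2): 13 + 10 + 7 + 11 = 41
σ = (3, 4, 2, 1): 13 + 10 + 9 + 15 = 47
σ = (4, 1, 2, 3): 19 + 1 + 9 + 4 = 33
σ = (4, 1, 3, 2): 19 + 1 + 16 + 11 = 47
σ = (4, 2, 1, 3): 19 + 10 + 7 + 4 = 40
σ = (4, 2, 3, 1): 19 + 10 + 16 + 15 = 60
σ = (4, 3, 1, 2): 19 + 0 + 7 + 11 = 37
σ = (4, 3, 2, 1): 19 + 0 + 9 + 15 = 43
Optimal value attained by: σ = (1, 3, 2, 4).
Answer: det⊕(C) = 20; verdict: NONSINGULAR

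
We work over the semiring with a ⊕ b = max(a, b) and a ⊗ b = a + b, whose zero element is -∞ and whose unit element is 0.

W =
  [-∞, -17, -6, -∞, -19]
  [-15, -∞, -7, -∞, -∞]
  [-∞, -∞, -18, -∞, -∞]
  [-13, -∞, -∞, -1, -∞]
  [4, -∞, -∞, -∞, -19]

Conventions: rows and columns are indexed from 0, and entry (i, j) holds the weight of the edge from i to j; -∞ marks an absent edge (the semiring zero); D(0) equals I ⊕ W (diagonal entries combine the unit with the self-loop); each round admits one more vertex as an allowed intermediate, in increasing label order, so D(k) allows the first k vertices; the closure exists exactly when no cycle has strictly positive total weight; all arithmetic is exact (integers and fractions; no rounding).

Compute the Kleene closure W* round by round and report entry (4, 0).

D(0):
  [0, -17, -6, -∞, -19]
  [-15, 0, -7, -∞, -∞]
  [-∞, -∞, 0, -∞, -∞]
  [-13, -∞, -∞, 0, -∞]
  [4, -∞, -∞, -∞, 0]
D(1):
  [0, -17, -6, -∞, -19]
  [-15, 0, -7, -∞, -34]
  [-∞, -∞, 0, -∞, -∞]
  [-13, -30, -19, 0, -32]
  [4, -13, -2, -∞, 0]
D(2):
  [0, -17, -6, -∞, -19]
  [-15, 0, -7, -∞, -34]
  [-∞, -∞, 0, -∞, -∞]
  [-13, -30, -19, 0, -32]
  [4, -13, -2, -∞, 0]
D(3):
  [0, -17, -6, -∞, -19]
  [-15, 0, -7, -∞, -34]
  [-∞, -∞, 0, -∞, -∞]
  [-13, -30, -19, 0, -32]
  [4, -13, -2, -∞, 0]
D(4):
  [0, -17, -6, -∞, -19]
  [-15, 0, -7, -∞, -34]
  [-∞, -∞, 0, -∞, -∞]
  [-13, -30, -19, 0, -32]
  [4, -13, -2, -∞, 0]
D(5):
  [0, -17, -6, -∞, -19]
  [-15, 0, -7, -∞, -34]
  [-∞, -∞, 0, -∞, -∞]
  [-13, -30, -19, 0, -32]
  [4, -13, -2, -∞, 0]
Answer: W*[4][0] = 4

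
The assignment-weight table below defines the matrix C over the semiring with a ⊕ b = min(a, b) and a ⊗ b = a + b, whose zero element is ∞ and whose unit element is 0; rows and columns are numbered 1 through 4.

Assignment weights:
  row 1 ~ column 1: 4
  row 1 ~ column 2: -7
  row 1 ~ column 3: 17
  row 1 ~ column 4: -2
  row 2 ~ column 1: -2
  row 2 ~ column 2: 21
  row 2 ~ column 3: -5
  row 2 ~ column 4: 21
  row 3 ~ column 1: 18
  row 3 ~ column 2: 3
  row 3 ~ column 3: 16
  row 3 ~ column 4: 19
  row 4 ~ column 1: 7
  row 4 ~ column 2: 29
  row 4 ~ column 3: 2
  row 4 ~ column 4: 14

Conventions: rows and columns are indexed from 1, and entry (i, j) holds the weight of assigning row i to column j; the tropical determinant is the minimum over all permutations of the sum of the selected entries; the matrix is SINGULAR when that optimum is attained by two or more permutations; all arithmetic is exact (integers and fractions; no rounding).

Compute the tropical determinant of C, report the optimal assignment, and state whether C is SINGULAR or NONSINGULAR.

σ = (1, 2, 3, 4): 4 + 21 + 16 + 14 = 55
σ = (1, 2, 4, 3): 4 + 21 + 19 + 2 = 46
σ = (1, 3, 2, 4): 4 + (-5) + 3 + 14 = 16
σ = (1, 3, 4, 2): 4 + (-5) + 19 + 29 = 47
σ = (1, 4, 2, 3): 4 + 21 + 3 + 2 = 30
σ = (1, 4, 3, 2): 4 + 21 + 16 + 29 = 70
σ = (2, 1, 3, 4): (-7) + (-2) + 16 + 14 = 21
σ = (2, 1, 4, 3): (-7) + (-2) + 19 + 2 = 12
σ = (2, 3, 1, 4): (-7) + (-5) + 18 + 14 = 20
σ = (2, 3, 4, 1): (-7) + (-5) + 19 + 7 = 14
σ = (2, 4, 1, 3): (-7) + 21 + 18 + 2 = 34
σ = (2, 4, 3, 1): (-7) + 21 + 16 + 7 = 37
σ = (3, 1, 2, 4): 17 + (-2) + 3 + 14 = 32
σ = (3, 1, 4, 2): 17 + (-2) + 19 + 29 = 63
σ = (3, 2, 1, 4): 17 + 21 + 18 + 14 = 70
σ = (3, 2, 4, 1): 17 + 21 + 19 + 7 = 64
σ = (3, 4, 1, 2): 17 + 21 + 18 + 29 = 85
σ = (3, 4, 2, 1): 17 + 21 + 3 + 7 = 48
σ = (4, 1, 2, 3): (-2) + (-2) + 3 + 2 = 1
σ = (4, 1, 3, 2): (-2) + (-2) + 16 + 29 = 41
σ = (4, 2, 1, 3): (-2) + 21 + 18 + 2 = 39
σ = (4, 2, 3, 1): (-2) + 21 + 16 + 7 = 42
σ = (4, 3, 1, 2): (-2) + (-5) + 18 + 29 = 40
σ = (4, 3, 2, 1): (-2) + (-5) + 3 + 7 = 3
Optimal value attained by: σ = (4, 1, 2, 3).
Answer: det⊕(C) = 1; verdict: NONSINGULAR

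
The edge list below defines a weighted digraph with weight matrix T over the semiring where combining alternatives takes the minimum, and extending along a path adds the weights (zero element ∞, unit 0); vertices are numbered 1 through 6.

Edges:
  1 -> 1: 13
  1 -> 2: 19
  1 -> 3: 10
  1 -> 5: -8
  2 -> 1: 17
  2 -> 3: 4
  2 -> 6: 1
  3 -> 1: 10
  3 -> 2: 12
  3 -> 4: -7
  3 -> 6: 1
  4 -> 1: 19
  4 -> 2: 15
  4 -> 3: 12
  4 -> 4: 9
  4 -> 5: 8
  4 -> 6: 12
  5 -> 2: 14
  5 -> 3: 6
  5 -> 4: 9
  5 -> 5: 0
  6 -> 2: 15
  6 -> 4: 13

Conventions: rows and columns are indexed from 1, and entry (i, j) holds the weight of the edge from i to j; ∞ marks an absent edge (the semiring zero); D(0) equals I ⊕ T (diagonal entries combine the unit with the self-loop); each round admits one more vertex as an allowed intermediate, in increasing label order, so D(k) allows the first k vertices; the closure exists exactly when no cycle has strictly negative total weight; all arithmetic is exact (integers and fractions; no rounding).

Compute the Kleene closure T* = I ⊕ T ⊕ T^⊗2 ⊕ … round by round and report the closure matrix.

D(0):
  [0, 19, 10, ∞, -8, ∞]
  [17, 0, 4, ∞, ∞, 1]
  [10, 12, 0, -7, ∞, 1]
  [19, 15, 12, 0, 8, 12]
  [∞, 14, 6, 9, 0, ∞]
  [∞, 15, ∞, 13, ∞, 0]
D(1):
  [0, 19, 10, ∞, -8, ∞]
  [17, 0, 4, ∞, 9, 1]
  [10, 12, 0, -7, 2, 1]
  [19, 15, 12, 0, 8, 12]
  [∞, 14, 6, 9, 0, ∞]
  [∞, 15, ∞, 13, ∞, 0]
D(2):
  [0, 19, 10, ∞, -8, 20]
  [17, 0, 4, ∞, 9, 1]
  [10, 12, 0, -7, 2, 1]
  [19, 15, 12, 0, 8, 12]
  [31, 14, 6, 9, 0, 15]
  [32, 15, 19, 13, 24, 0]
D(3):
  [0, 19, 10, 3, -8, 11]
  [14, 0, 4, -3, 6, 1]
  [10, 12, 0, -7, 2, 1]
  [19, 15, 12, 0, 8, 12]
  [16, 14, 6, -1, 0, 7]
  [29, 15, 19, 12, 21, 0]
D(4):
  [0, 18, 10, 3, -8, 11]
  [14, 0, 4, -3, 5, 1]
  [10, 8, 0, -7, 1, 1]
  [19, 15, 12, 0, 8, 12]
  [16, 14, 6, -1, 0, 7]
  [29, 15, 19, 12, 20, 0]
D(5):
  [0, 6, -2, -9, -8, -1]
  [14, 0, 4, -3, 5, 1]
  [10, 8, 0, -7, 1, 1]
  [19, 15, 12, 0, 8, 12]
  [16, 14, 6, -1, 0, 7]
  [29, 15, 19, 12, 20, 0]
D(6):
  [0, 6, -2, -9, -8, -1]
  [14, 0, 4, -3, 5, 1]
  [10, 8, 0, -7, 1, 1]
  [19, 15, 12, 0, 8, 12]
  [16, 14, 6, -1, 0, 7]
  [29, 15, 19, 12, 20, 0]
Answer: T* = [[0, 6, -2, -9, -8, -1], [14, 0, 4, -3, 5, 1], [10, 8, 0, -7, 1, 1], [19, 15, 12, 0, 8, 12], [16, 14, 6, -1, 0, 7], [29, 15, 19, 12, 20, 0]]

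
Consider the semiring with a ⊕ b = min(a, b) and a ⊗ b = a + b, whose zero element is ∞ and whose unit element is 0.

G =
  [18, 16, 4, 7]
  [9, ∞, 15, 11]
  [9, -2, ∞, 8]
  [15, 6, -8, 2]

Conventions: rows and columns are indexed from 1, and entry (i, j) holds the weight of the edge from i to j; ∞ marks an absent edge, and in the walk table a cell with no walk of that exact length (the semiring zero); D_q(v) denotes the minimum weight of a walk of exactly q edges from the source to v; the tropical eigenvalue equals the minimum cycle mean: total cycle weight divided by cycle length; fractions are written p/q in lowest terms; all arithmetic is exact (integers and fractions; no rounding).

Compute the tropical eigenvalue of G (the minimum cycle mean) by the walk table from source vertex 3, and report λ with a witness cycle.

q=0: [∞, ∞, 0, ∞]
q=1: [9, -2, ∞, 8]
q=2: [7, 14, 0, 9]
q=3: [9, -2, 1, 8]
q=4: [7, -1, 0, 9]
Optimal cycle mean attained by: cycle 3->4->3, total 8 + (-8), length 2.
Answer: λ = 0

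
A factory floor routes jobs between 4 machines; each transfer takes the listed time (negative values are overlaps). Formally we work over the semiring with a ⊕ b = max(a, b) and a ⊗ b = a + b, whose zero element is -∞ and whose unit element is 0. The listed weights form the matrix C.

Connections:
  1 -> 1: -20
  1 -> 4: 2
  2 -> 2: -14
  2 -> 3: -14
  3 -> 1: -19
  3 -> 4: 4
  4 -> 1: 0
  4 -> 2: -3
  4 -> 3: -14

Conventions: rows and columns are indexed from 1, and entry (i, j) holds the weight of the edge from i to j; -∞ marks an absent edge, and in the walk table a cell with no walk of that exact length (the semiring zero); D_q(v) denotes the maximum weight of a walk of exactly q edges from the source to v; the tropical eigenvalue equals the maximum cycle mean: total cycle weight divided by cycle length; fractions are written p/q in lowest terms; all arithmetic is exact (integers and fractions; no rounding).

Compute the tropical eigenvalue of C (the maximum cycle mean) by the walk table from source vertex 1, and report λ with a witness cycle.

q=0: [0, -∞, -∞, -∞]
q=1: [-20, -∞, -∞, 2]
q=2: [2, -1, -12, -18]
q=3: [-18, -15, -15, 4]
q=4: [4, 1, -10, -11]
Optimal cycle mean attained by: cycle 1->4->1, total 2 + 0, length 2.
Answer: λ = 1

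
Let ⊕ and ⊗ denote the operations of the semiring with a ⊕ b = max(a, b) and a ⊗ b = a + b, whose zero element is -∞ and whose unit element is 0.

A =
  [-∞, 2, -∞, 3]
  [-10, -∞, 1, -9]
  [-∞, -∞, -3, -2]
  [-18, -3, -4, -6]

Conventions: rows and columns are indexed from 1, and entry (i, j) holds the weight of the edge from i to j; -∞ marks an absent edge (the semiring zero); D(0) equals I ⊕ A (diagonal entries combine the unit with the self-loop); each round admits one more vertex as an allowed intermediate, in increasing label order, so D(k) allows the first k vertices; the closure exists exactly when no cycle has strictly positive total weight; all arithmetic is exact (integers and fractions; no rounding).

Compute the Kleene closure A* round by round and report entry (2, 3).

D(0):
  [0, 2, -∞, 3]
  [-10, 0, 1, -9]
  [-∞, -∞, 0, -2]
  [-18, -3, -4, 0]
D(1):
  [0, 2, -∞, 3]
  [-10, 0, 1, -7]
  [-∞, -∞, 0, -2]
  [-18, -3, -4, 0]
D(2):
  [0, 2, 3, 3]
  [-10, 0, 1, -7]
  [-∞, -∞, 0, -2]
  [-13, -3, -2, 0]
D(3):
  [0, 2, 3, 3]
  [-10, 0, 1, -1]
  [-∞, -∞, 0, -2]
  [-13, -3, -2, 0]
D(4):
  [0, 2, 3, 3]
  [-10, 0, 1, -1]
  [-15, -5, 0, -2]
  [-13, -3, -2, 0]
Answer: A*[2][3] = 1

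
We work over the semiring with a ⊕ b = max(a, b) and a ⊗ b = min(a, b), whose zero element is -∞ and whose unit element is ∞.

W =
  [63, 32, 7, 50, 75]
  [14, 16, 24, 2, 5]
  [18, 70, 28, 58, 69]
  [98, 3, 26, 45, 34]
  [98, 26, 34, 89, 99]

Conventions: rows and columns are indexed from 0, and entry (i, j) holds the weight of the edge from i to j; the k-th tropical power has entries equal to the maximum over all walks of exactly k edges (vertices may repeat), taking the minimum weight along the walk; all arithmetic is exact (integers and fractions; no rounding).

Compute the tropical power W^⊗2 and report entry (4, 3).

W^⊗2:
  [75, 32, 34, 75, 75]
  [18, 24, 24, 24, 24]
  [69, 28, 34, 69, 69]
  [63, 32, 34, 50, 75]
  [98, 34, 34, 89, 99]
Key observation: the optimum is the walk 4->4->3, with weight 99 min 89 = 89.
Optimal value attained by: walk 4->4->3.
Answer: (W^⊗2)[4][3] = 89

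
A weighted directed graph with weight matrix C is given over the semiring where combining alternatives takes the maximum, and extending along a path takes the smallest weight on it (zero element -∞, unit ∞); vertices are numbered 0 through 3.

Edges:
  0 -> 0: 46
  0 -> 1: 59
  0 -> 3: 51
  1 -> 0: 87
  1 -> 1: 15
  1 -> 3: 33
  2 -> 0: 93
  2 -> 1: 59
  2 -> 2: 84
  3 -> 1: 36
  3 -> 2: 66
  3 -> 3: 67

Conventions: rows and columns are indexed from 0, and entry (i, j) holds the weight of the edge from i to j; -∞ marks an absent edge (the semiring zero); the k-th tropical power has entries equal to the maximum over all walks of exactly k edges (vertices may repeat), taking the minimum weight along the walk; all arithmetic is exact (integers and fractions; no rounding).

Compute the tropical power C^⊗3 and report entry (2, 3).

C^⊗2:
  [59, 46, 51, 51]
  [46, 59, 33, 51]
  [84, 59, 84, 51]
  [66, 59, 66, 67]
C^⊗3:
  [51, 59, 51, 51]
  [59, 46, 51, 51]
  [84, 59, 84, 51]
  [66, 59, 66, 67]
Key observation: the optimum is the walk 2->0->3->3, with weight 93 min 51 min 67 = 51.
Optimal value attained by: walk 2->0->3->3.
Answer: (C^⊗3)[2][3] = 51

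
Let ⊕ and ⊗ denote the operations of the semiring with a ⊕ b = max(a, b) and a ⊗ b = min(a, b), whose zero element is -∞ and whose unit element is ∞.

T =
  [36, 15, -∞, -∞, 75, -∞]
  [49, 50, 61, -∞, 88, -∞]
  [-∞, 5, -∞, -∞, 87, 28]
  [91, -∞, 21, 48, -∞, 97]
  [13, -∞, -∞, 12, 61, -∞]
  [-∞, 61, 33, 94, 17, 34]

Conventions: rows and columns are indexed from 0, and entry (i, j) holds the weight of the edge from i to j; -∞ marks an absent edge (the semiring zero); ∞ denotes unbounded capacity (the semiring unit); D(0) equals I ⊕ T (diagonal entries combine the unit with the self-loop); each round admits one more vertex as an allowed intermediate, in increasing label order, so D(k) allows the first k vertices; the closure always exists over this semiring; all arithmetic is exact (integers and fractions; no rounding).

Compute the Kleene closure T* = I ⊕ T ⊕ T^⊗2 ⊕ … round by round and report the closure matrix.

D(0):
  [∞, 15, -∞, -∞, 75, -∞]
  [49, ∞, 61, -∞, 88, -∞]
  [-∞, 5, ∞, -∞, 87, 28]
  [91, -∞, 21, ∞, -∞, 97]
  [13, -∞, -∞, 12, ∞, -∞]
  [-∞, 61, 33, 94, 17, ∞]
D(1):
  [∞, 15, -∞, -∞, 75, -∞]
  [49, ∞, 61, -∞, 88, -∞]
  [-∞, 5, ∞, -∞, 87, 28]
  [91, 15, 21, ∞, 75, 97]
  [13, 13, -∞, 12, ∞, -∞]
  [-∞, 61, 33, 94, 17, ∞]
D(2):
  [∞, 15, 15, -∞, 75, -∞]
  [49, ∞, 61, -∞, 88, -∞]
  [5, 5, ∞, -∞, 87, 28]
  [91, 15, 21, ∞, 75, 97]
  [13, 13, 13, 12, ∞, -∞]
  [49, 61, 61, 94, 61, ∞]
D(3):
  [∞, 15, 15, -∞, 75, 15]
  [49, ∞, 61, -∞, 88, 28]
  [5, 5, ∞, -∞, 87, 28]
  [91, 15, 21, ∞, 75, 97]
  [13, 13, 13, 12, ∞, 13]
  [49, 61, 61, 94, 61, ∞]
D(4):
  [∞, 15, 15, -∞, 75, 15]
  [49, ∞, 61, -∞, 88, 28]
  [5, 5, ∞, -∞, 87, 28]
  [91, 15, 21, ∞, 75, 97]
  [13, 13, 13, 12, ∞, 13]
  [91, 61, 61, 94, 75, ∞]
D(5):
  [∞, 15, 15, 12, 75, 15]
  [49, ∞, 61, 12, 88, 28]
  [13, 13, ∞, 12, 87, 28]
  [91, 15, 21, ∞, 75, 97]
  [13, 13, 13, 12, ∞, 13]
  [91, 61, 61, 94, 75, ∞]
D(6):
  [∞, 15, 15, 15, 75, 15]
  [49, ∞, 61, 28, 88, 28]
  [28, 28, ∞, 28, 87, 28]
  [91, 61, 61, ∞, 75, 97]
  [13, 13, 13, 13, ∞, 13]
  [91, 61, 61, 94, 75, ∞]
Answer: T* = [[∞, 15, 15, 15, 75, 15], [49, ∞, 61, 28, 88, 28], [28, 28, ∞, 28, 87, 28], [91, 61, 61, ∞, 75, 97], [13, 13, 13, 13, ∞, 13], [91, 61, 61, 94, 75, ∞]]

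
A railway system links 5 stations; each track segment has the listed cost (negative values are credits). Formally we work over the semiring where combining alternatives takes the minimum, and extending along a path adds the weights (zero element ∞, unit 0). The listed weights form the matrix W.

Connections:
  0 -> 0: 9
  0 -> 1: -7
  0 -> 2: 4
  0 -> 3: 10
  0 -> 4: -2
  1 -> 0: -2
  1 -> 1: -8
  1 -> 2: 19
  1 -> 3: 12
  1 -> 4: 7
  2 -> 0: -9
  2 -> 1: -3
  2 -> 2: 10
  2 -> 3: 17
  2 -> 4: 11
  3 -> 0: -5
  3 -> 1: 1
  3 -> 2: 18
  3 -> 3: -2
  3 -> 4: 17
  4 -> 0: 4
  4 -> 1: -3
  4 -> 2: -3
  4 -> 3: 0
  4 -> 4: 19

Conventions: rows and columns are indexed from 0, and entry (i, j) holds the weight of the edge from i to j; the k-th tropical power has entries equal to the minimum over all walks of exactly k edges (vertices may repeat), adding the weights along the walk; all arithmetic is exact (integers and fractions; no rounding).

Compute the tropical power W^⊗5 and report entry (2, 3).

W^⊗2:
  [-9, -15, -5, -2, 0]
  [-10, -16, 2, 4, -4]
  [-5, -16, -5, 1, -11]
  [-7, -12, -1, -4, -7]
  [-12, -11, 7, -2, 2]
W^⊗3:
  [-17, -23, -5, -4, -11]
  [-18, -24, -7, -4, -12]
  [-18, -24, -14, -11, -9]
  [-14, -20, -10, -7, -9]
  [-13, -19, -8, -4, -14]
W^⊗4:
  [-25, -31, -14, -11, -19]
  [-26, -32, -15, -12, -20]
  [-26, -32, -14, -13, -20]
  [-22, -28, -12, -9, -16]
  [-21, -27, -17, -14, -15]
W^⊗5:
  [-33, -39, -22, -19, -27]
  [-34, -40, -23, -20, -28]
  [-34, -40, -23, -20, -28]
  [-30, -36, -19, -16, -24]
  [-29, -35, -18, -16, -23]
Key observation: the optimum is the walk 2->0->1->0->4->3, with weight (-9) + (-7) + (-2) + (-2) + 0 = -20.
Optimal value attained by: walk 2->0->1->0->4->3.
Answer: (W^⊗5)[2][3] = -20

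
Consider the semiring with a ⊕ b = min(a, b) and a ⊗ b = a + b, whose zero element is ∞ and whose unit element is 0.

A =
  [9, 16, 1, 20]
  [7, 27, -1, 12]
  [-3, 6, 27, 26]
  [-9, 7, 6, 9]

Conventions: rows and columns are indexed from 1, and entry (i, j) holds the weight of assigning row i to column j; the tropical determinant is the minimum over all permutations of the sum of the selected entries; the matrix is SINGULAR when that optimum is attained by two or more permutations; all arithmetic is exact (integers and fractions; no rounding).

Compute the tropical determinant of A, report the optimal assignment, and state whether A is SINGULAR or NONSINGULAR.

σ = (1, 2, 3, 4): 9 + 27 + 27 + 9 = 72
σ = (1, 2, 4, 3): 9 + 27 + 26 + 6 = 68
σ = (1, 3, 2, 4): 9 + (-1) + 6 + 9 = 23
σ = (1, 3, 4, 2): 9 + (-1) + 26 + 7 = 41
σ = (1, 4, 2, 3): 9 + 12 + 6 + 6 = 33
σ = (1, 4, 3, 2): 9 + 12 + 27 + 7 = 55
σ = (2, 1, 3, 4): 16 + 7 + 27 + 9 = 59
σ = (2, 1, 4, 3): 16 + 7 + 26 + 6 = 55
σ = (2, 3, 1, 4): 16 + (-1) + (-3) + 9 = 21
σ = (2, 3, 4, 1): 16 + (-1) + 26 + (-9) = 32
σ = (2, 4, 1, 3): 16 + 12 + (-3) + 6 = 31
σ = (2, 4, 3, 1): 16 + 12 + 27 + (-9) = 46
σ = (3, 1, 2, 4): 1 + 7 + 6 + 9 = 23
σ = (3, 1, 4, 2): 1 + 7 + 26 + 7 = 41
σ = (3, 2, 1, 4): 1 + 27 + (-3) + 9 = 34
σ = (3, 2, 4, 1): 1 + 27 + 26 + (-9) = 45
σ = (3, 4, 1, 2): 1 + 12 + (-3) + 7 = 17
σ = (3, 4, 2, 1): 1 + 12 + 6 + (-9) = 10
σ = (4, 1, 2, 3): 20 + 7 + 6 + 6 = 39
σ = (4, 1, 3, 2): 20 + 7 + 27 + 7 = 61
σ = (4, 2, 1, 3): 20 + 27 + (-3) + 6 = 50
σ = (4, 2, 3, 1): 20 + 27 + 27 + (-9) = 65
σ = (4, 3, 1, 2): 20 + (-1) + (-3) + 7 = 23
σ = (4, 3, 2, 1): 20 + (-1) + 6 + (-9) = 16
Optimal value attained by: σ = (3, 4, 2, 1).
Answer: det⊕(A) = 10; verdict: NONSINGULAR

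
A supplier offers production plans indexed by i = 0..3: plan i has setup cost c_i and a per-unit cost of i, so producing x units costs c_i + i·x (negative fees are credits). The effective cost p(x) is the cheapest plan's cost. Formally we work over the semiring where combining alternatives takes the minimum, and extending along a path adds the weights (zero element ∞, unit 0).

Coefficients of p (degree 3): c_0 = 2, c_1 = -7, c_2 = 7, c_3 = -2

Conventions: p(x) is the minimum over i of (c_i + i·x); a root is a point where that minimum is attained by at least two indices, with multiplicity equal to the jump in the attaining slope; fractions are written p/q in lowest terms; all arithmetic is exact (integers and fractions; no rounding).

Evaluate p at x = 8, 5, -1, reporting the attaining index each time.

p(8) = min(2+0·8=2, -7+1·8=1, 7+2·8=23, -2+3·8=22) = 1 (attained by i=1)
p(5) = min(2+0·5=2, -7+1·5=-2, 7+2·5=17, -2+3·5=13) = -2 (attained by i=1)
p(-1) = min(2+0·(-1)=2, -7+1·(-1)=-8, 7+2·(-1)=5, -2+3·(-1)=-5) = -8 (attained by i=1)
Answer: p(8) = 1; p(5) = -2; p(-1) = -8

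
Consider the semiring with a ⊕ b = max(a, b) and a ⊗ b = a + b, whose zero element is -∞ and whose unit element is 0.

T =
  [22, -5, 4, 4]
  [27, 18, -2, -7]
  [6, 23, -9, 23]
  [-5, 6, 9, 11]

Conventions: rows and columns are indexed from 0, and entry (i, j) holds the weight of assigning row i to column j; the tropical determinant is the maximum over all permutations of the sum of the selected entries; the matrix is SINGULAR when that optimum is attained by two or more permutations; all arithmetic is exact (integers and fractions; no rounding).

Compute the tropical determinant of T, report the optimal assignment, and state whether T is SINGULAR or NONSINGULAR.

σ = (0, 1, 2, 3): 22 + 18 + (-9) + 11 = 42
σ = (0, 1, 3, 2): 22 + 18 + 23 + 9 = 72
σ = (0, 2, 1, 3): 22 + (-2) + 23 + 11 = 54
σ = (0, 2, 3, 1): 22 + (-2) + 23 + 6 = 49
σ = (0, 3, 1, 2): 22 + (-7) + 23 + 9 = 47
σ = (0, 3, 2, 1): 22 + (-7) + (-9) + 6 = 12
σ = (1, 0, 2, 3): (-5) + 27 + (-9) + 11 = 24
σ = (1, 0, 3, 2): (-5) + 27 + 23 + 9 = 54
σ = (1, 2, 0, 3): (-5) + (-2) + 6 + 11 = 10
σ = (1, 2, 3, 0): (-5) + (-2) + 23 + (-5) = 11
σ = (1, 3, 0, 2): (-5) + (-7) + 6 + 9 = 3
σ = (1, 3, 2, 0): (-5) + (-7) + (-9) + (-5) = -26
σ = (2, 0, 1, 3): 4 + 27 + 23 + 11 = 65
σ = (2, 0, 3, 1): 4 + 27 + 23 + 6 = 60
σ = (2, 1, 0, 3): 4 + 18 + 6 + 11 = 39
σ = (2, 1, 3, 0): 4 + 18 + 23 + (-5) = 40
σ = (2, 3, 0, 1): 4 + (-7) + 6 + 6 = 9
σ = (2, 3, 1, 0): 4 + (-7) + 23 + (-5) = 15
σ = (3, 0, 1, 2): 4 + 27 + 23 + 9 = 63
σ = (3, 0, 2, 1): 4 + 27 + (-9) + 6 = 28
σ = (3, 1, 0, 2): 4 + 18 + 6 + 9 = 37
σ = (3, 1, 2, 0): 4 + 18 + (-9) + (-5) = 8
σ = (3, 2, 0, 1): 4 + (-2) + 6 + 6 = 14
σ = (3, 2, 1, 0): 4 + (-2) + 23 + (-5) = 20
Optimal value attained by: σ = (0, 1, 3, 2).
Answer: det⊕(T) = 72; verdict: NONSINGULAR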